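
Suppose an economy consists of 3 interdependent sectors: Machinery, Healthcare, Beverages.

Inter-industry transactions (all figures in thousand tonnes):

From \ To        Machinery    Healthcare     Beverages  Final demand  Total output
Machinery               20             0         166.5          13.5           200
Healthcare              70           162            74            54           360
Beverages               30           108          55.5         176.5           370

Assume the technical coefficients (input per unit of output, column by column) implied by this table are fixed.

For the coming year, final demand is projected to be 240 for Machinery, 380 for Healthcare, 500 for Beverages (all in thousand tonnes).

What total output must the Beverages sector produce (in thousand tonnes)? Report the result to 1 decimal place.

Technical coefficients a_ij = z_ij / X_j:
  a_11 = 20/200 = 0.10, a_21 = 70/200 = 0.35, a_31 = 30/200 = 0.15
  a_12 = 0/360 = 0.00, a_22 = 162/360 = 0.45, a_32 = 108/360 = 0.30
  a_13 = 166.5/370 = 0.45, a_23 = 74/370 = 0.20, a_33 = 55.5/370 = 0.15
I − A =
  [   0.90     0.00    -0.45]
  [  -0.35     0.55    -0.20]
  [  -0.15    -0.30     0.85]
Cofactors of I−A, C_ij = (−1)^(i+j)·(minor ij) (rows/columns in the sector order above):
  C_11 = (0.55)(0.85) − (-0.20)(-0.30) = 0.4075
  C_12 = −[(-0.35)(0.85) − (-0.20)(-0.15)] = 0.3275
  C_13 = (-0.35)(-0.30) − (0.55)(-0.15) = 0.1875
  C_21 = −[(0.00)(0.85) − (-0.45)(-0.30)] = 0.1350
  C_22 = (0.90)(0.85) − (-0.45)(-0.15) = 0.6975
  C_23 = −[(0.90)(-0.30) − (0.00)(-0.15)] = 0.2700
  C_31 = (0.00)(-0.20) − (-0.45)(0.55) = 0.2475
  C_32 = −[(0.90)(-0.20) − (-0.45)(-0.35)] = 0.3375
  C_33 = (0.90)(0.55) − (0.00)(-0.35) = 0.4950
det(I−A) = Σ_j (I−A)_1j·C_1j = (0.90)(0.4075) + (0.00)(0.3275) + (-0.45)(0.1875) = 0.282375
adj(I−A) = Cᵀ =
  [ 0.4075   0.1350   0.2475]
  [ 0.3275   0.6975   0.3375]
  [ 0.1875   0.2700   0.4950]
(I − A)⁻¹ = adj(I−A) / det(I−A) ≈
  [   1.4431     0.4781     0.8765]
  [   1.1598     2.4701     1.1952]
  [   0.6640     0.9562     1.7530]
x = (I − A)⁻¹ d = adj(I−A)·d / det(I−A), with det(I−A) = 0.282375:
  x_1 = (0.4075·240 + 0.1350·380 + 0.2475·500) / 0.282375 = 272.85 / 0.282375 ≈ 966.3
  x_2 = (0.3275·240 + 0.6975·380 + 0.3375·500) / 0.282375 = 512.40 / 0.282375 ≈ 1814.6
  x_3 = (0.1875·240 + 0.2700·380 + 0.4950·500) / 0.282375 = 395.10 / 0.282375 ≈ 1399.2

x_3 = 1399.2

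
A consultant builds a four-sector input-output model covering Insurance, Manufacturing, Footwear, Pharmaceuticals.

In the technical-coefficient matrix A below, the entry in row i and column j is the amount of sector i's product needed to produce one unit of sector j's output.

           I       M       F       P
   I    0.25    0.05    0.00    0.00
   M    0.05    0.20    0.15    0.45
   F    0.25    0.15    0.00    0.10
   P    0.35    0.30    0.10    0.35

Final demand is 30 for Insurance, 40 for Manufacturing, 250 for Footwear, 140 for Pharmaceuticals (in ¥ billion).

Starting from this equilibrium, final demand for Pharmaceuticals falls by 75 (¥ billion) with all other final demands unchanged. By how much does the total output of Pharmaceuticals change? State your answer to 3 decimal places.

Δx_P = -172.367

I − A =
  [   0.75    -0.05     0.00     0.00]
  [  -0.05     0.80    -0.15    -0.45]
  [  -0.25    -0.15     1.00    -0.10]
  [  -0.35    -0.30    -0.10     0.65]
Compute the cofactors C_ij = (−1)^(i+j)·(3×3 minor ij) of I−A; the adjugate is their transpose:
adj(I−A) = Cᵀ =
  [ 0.351125   0.032000   0.007125   0.023250]
  [ 0.230375   0.480000   0.106875   0.348750]
  [ 0.154250   0.105500   0.279250   0.116000]
  [ 0.319125   0.255000   0.096125   0.578750]
det(I−A) = Σ_j (I−A)_1j·C_1j = (0.75)(0.351125) + (-0.05)(0.230375) + (0.00)(0.154250) + (0.00)(0.319125) = 0.251825
(I − A)⁻¹ = adj(I−A) / det(I−A) ≈
  [   1.3943     0.1271     0.0283     0.0923]
  [   0.9148     1.9061     0.4244     1.3849]
  [   0.6125     0.4189     1.1089     0.4606]
  [   1.2672     1.0126     0.3817     2.2982]
Δx = (I − A)⁻¹ Δd with Δd having -75 in the Pharmaceuticals component and 0 elsewhere.
So Δx_P = L_PP · (-75), where L_PP = adj(I−A)_PP / det(I−A) = 0.578750 / 0.251825.
Δx_P = 0.578750 × (-75) / 0.251825 = -43.40625 / 0.251825 ≈ -172.367.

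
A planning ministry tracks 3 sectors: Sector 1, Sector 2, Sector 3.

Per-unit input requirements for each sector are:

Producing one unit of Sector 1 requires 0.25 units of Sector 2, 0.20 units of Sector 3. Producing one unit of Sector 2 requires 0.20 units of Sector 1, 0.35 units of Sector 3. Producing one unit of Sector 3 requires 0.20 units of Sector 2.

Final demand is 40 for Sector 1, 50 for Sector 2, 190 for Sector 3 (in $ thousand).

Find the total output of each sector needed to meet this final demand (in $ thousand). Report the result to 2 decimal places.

I − A =
  [   1.00    -0.20     0.00]
  [  -0.25     1.00    -0.20]
  [  -0.20    -0.35     1.00]
Cofactors of I−A, C_ij = (−1)^(i+j)·(minor ij) (rows/columns in the sector order above):
  C_11 = (1.00)(1.00) − (-0.20)(-0.35) = 0.9300
  C_12 = −[(-0.25)(1.00) − (-0.20)(-0.20)] = 0.2900
  C_13 = (-0.25)(-0.35) − (1.00)(-0.20) = 0.2875
  C_21 = −[(-0.20)(1.00) − (0.00)(-0.35)] = 0.2000
  C_22 = (1.00)(1.00) − (0.00)(-0.20) = 1.0000
  C_23 = −[(1.00)(-0.35) − (-0.20)(-0.20)] = 0.3900
  C_31 = (-0.20)(-0.20) − (0.00)(1.00) = 0.0400
  C_32 = −[(1.00)(-0.20) − (0.00)(-0.25)] = 0.2000
  C_33 = (1.00)(1.00) − (-0.20)(-0.25) = 0.9500
det(I−A) = Σ_j (I−A)_1j·C_1j = (1.00)(0.9300) + (-0.20)(0.2900) + (0.00)(0.2875) = 0.8720
adj(I−A) = Cᵀ =
  [ 0.9300   0.2000   0.0400]
  [ 0.2900   1.0000   0.2000]
  [ 0.2875   0.3900   0.9500]
(I − A)⁻¹ = adj(I−A) / det(I−A) ≈
  [   1.0665     0.2294     0.0459]
  [   0.3326     1.1468     0.2294]
  [   0.3297     0.4472     1.0894]
x = (I − A)⁻¹ d = adj(I−A)·d / det(I−A), with det(I−A) = 0.8720:
  x_1 = (0.9300·40 + 0.2000·50 + 0.0400·190) / 0.8720 = 54.80 / 0.8720 ≈ 62.84
  x_2 = (0.2900·40 + 1.0000·50 + 0.2000·190) / 0.8720 = 99.60 / 0.8720 ≈ 114.22
  x_3 = (0.2875·40 + 0.3900·50 + 0.9500·190) / 0.8720 = 211.50 / 0.8720 ≈ 242.55

x_1 = 62.84, x_2 = 114.22, x_3 = 242.55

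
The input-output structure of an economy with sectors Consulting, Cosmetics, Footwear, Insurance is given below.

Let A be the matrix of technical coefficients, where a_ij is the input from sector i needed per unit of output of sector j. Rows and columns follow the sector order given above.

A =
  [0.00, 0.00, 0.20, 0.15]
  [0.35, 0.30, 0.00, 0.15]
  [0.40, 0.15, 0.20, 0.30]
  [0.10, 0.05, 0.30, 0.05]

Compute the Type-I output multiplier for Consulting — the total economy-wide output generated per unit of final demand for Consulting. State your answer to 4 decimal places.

I − A =
  [   1.00     0.00    -0.20    -0.15]
  [  -0.35     0.70     0.00    -0.15]
  [  -0.40    -0.15     0.80    -0.30]
  [  -0.10    -0.05    -0.30     0.95]
Compute the cofactors C_ij = (−1)^(i+j)·(3×3 minor ij) of I−A; the adjugate is their transpose:
adj(I−A) = Cᵀ =
  [ 0.456250   0.044250   0.163000   0.130500]
  [ 0.264500   0.558000   0.130250   0.171000]
  [ 0.341375   0.158250   0.644375   0.282375]
  [ 0.169750   0.084000   0.227500   0.493500]
det(I−A) = Σ_j (I−A)_1j·C_1j = (1.00)(0.456250) + (0.00)(0.264500) + (-0.20)(0.341375) + (-0.15)(0.169750) = 0.3625125
(I − A)⁻¹ = adj(I−A) / det(I−A) ≈
  [   1.25858     0.12206     0.44964     0.35999]
  [   0.72963     1.53926     0.35930     0.47171]
  [   0.94169     0.43654     1.77752     0.77894]
  [   0.46826     0.23172     0.62756     1.36133]
The output multiplier for sector j is the column-j sum of the Leontief inverse (I − A)⁻¹ = adj(I−A) / det(I−A).
Column 1 of adj(I−A): (0.456250, 0.264500, 0.341375, 0.169750); det(I−A) = 0.3625125.
m_1 = (0.456250 + 0.264500 + 0.341375 + 0.169750) / 0.3625125 = 1.231875 / 0.3625125 ≈ 3.3982.

m_1 = 3.3982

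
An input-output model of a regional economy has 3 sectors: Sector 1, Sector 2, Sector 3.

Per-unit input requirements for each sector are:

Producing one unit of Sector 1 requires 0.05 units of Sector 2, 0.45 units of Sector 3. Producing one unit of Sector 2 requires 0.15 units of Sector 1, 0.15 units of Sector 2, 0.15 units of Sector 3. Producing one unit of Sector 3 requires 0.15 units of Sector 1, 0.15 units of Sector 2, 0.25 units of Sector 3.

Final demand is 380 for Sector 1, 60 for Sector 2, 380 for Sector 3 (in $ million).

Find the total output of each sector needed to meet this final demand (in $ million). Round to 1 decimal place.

I − A =
  [   1.00    -0.15    -0.15]
  [  -0.05     0.85    -0.15]
  [  -0.45    -0.15     0.75]
Cofactors of I−A, C_ij = (−1)^(i+j)·(minor ij) (rows/columns in the sector order above):
  C_11 = (0.85)(0.75) − (-0.15)(-0.15) = 0.6150
  C_12 = −[(-0.05)(0.75) − (-0.15)(-0.45)] = 0.1050
  C_13 = (-0.05)(-0.15) − (0.85)(-0.45) = 0.3900
  C_21 = −[(-0.15)(0.75) − (-0.15)(-0.15)] = 0.1350
  C_22 = (1.00)(0.75) − (-0.15)(-0.45) = 0.6825
  C_23 = −[(1.00)(-0.15) − (-0.15)(-0.45)] = 0.2175
  C_31 = (-0.15)(-0.15) − (-0.15)(0.85) = 0.1500
  C_32 = −[(1.00)(-0.15) − (-0.15)(-0.05)] = 0.1575
  C_33 = (1.00)(0.85) − (-0.15)(-0.05) = 0.8425
det(I−A) = Σ_j (I−A)_1j·C_1j = (1.00)(0.6150) + (-0.15)(0.1050) + (-0.15)(0.3900) = 0.54075
adj(I−A) = Cᵀ =
  [ 0.6150   0.1350   0.1500]
  [ 0.1050   0.6825   0.1575]
  [ 0.3900   0.2175   0.8425]
(I − A)⁻¹ = adj(I−A) / det(I−A) ≈
  [   1.1373     0.2497     0.2774]
  [   0.1942     1.2621     0.2913]
  [   0.7212     0.4022     1.5580]
x = (I − A)⁻¹ d = adj(I−A)·d / det(I−A), with det(I−A) = 0.54075:
  x_1 = (0.6150·380 + 0.1350·60 + 0.1500·380) / 0.54075 = 298.80 / 0.54075 ≈ 552.6
  x_2 = (0.1050·380 + 0.6825·60 + 0.1575·380) / 0.54075 = 140.70 / 0.54075 ≈ 260.2
  x_3 = (0.3900·380 + 0.2175·60 + 0.8425·380) / 0.54075 = 481.40 / 0.54075 ≈ 890.2

x_1 = 552.6, x_2 = 260.2, x_3 = 890.2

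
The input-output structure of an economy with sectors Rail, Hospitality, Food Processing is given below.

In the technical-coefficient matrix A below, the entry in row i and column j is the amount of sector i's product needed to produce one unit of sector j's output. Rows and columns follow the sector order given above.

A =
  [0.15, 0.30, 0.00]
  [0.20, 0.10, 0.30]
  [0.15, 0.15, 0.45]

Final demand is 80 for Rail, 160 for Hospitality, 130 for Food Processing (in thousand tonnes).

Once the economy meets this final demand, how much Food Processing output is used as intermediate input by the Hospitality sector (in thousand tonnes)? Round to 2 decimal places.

I − A =
  [   0.85    -0.30     0.00]
  [  -0.20     0.90    -0.30]
  [  -0.15    -0.15     0.55]
Cofactors of I−A, C_ij = (−1)^(i+j)·(minor ij) (rows/columns in the sector order above):
  C_11 = (0.90)(0.55) − (-0.30)(-0.15) = 0.4500
  C_12 = −[(-0.20)(0.55) − (-0.30)(-0.15)] = 0.1550
  C_13 = (-0.20)(-0.15) − (0.90)(-0.15) = 0.1650
  C_21 = −[(-0.30)(0.55) − (0.00)(-0.15)] = 0.1650
  C_22 = (0.85)(0.55) − (0.00)(-0.15) = 0.4675
  C_23 = −[(0.85)(-0.15) − (-0.30)(-0.15)] = 0.1725
  C_31 = (-0.30)(-0.30) − (0.00)(0.90) = 0.0900
  C_32 = −[(0.85)(-0.30) − (0.00)(-0.20)] = 0.2550
  C_33 = (0.85)(0.90) − (-0.30)(-0.20) = 0.7050
det(I−A) = Σ_j (I−A)_1j·C_1j = (0.85)(0.4500) + (-0.30)(0.1550) + (0.00)(0.1650) = 0.3360
adj(I−A) = Cᵀ =
  [ 0.4500   0.1650   0.0900]
  [ 0.1550   0.4675   0.2550]
  [ 0.1650   0.1725   0.7050]
(I − A)⁻¹ = adj(I−A) / det(I−A) ≈
  [   1.3393     0.4911     0.2679]
  [   0.4613     1.3914     0.7589]
  [   0.4911     0.5134     2.0982]
First solve x = (I − A)⁻¹ d = adj(I−A)·d / det(I−A); in particular x_2 = (0.1550·80 + 0.4675·160 + 0.2550·130) / 0.3360 = 120.35 / 0.3360 ≈ 358.1845.
Intermediate flow from 3 to 2: z_32 = a_32 · x_2 = 0.15 × 120.35 / 0.3360 = 18.0525 / 0.3360 ≈ 53.73.

z_32 = 53.73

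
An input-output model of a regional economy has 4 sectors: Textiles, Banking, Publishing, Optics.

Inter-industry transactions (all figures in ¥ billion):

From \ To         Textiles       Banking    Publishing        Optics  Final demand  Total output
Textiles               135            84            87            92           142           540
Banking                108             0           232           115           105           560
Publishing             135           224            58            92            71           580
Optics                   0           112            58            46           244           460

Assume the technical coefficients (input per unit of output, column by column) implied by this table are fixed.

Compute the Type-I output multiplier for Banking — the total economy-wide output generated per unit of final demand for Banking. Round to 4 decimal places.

Technical coefficients a_ij = z_ij / X_j:
  a_TT = 135/540 = 0.25, a_BT = 108/540 = 0.20, a_PT = 135/540 = 0.25, a_OT = 0/540 = 0.00
  a_TB = 84/560 = 0.15, a_BB = 0/560 = 0.00, a_PB = 224/560 = 0.40, a_OB = 112/560 = 0.20
  a_TP = 87/580 = 0.15, a_BP = 232/580 = 0.40, a_PP = 58/580 = 0.10, a_OP = 58/580 = 0.10
  a_TO = 92/460 = 0.20, a_BO = 115/460 = 0.25, a_PO = 92/460 = 0.20, a_OO = 46/460 = 0.10
I − A =
  [   0.75    -0.15    -0.15    -0.20]
  [  -0.20     1.00    -0.40    -0.25]
  [  -0.25    -0.40     0.90    -0.20]
  [   0.00    -0.20    -0.10     0.90]
Compute the cofactors C_ij = (−1)^(i+j)·(3×3 minor ij) of I−A; the adjugate is their transpose:
adj(I−A) = Cᵀ =
  [ 0.575000   0.222500   0.221250   0.238750]
  [ 0.254250   0.553750   0.319750   0.281375]
  [ 0.292500   0.343750   0.602500   0.294375]
  [ 0.089000   0.161250   0.138000   0.463500]
det(I−A) = Σ_j (I−A)_1j·C_1j = (0.75)(0.575000) + (-0.15)(0.254250) + (-0.15)(0.292500) + (-0.20)(0.089000) = 0.3314375
(I − A)⁻¹ = adj(I−A) / det(I−A) ≈
  [   1.73487     0.67132     0.66755     0.72035]
  [   0.76711     1.67075     0.96474     0.84895]
  [   0.88252     1.03715     1.81784     0.88818]
  [   0.26853     0.48652     0.41637     1.39845]
The output multiplier for sector j is the column-j sum of the Leontief inverse (I − A)⁻¹ = adj(I−A) / det(I−A).
Column B of adj(I−A): (0.222500, 0.553750, 0.343750, 0.161250); det(I−A) = 0.3314375.
m_B = (0.222500 + 0.553750 + 0.343750 + 0.161250) / 0.3314375 = 1.28125 / 0.3314375 ≈ 3.8657.

m_B = 3.8657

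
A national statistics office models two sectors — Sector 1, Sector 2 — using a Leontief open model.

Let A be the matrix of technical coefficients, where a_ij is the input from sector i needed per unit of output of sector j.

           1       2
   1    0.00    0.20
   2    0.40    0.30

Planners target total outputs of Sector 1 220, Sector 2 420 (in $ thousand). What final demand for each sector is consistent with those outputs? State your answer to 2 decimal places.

d_1 = 136.00, d_2 = 206.00

I − A =
  [   1.00    -0.20]
  [  -0.40     0.70]
d = (I − A) x:
  d_1 = (+1.00)·220 + (-0.20)·420 = 136.00
  d_2 = (-0.40)·220 + (+0.70)·420 = 206.00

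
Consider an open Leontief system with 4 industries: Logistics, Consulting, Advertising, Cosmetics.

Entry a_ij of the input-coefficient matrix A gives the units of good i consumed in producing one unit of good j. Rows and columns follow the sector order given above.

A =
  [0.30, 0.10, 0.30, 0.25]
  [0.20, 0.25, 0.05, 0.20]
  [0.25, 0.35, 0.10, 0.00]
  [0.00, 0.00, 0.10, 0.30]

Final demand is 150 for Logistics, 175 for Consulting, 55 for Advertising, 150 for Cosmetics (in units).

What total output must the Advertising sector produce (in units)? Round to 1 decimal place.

x_3 = 400.8

I − A =
  [   0.70    -0.10    -0.30    -0.25]
  [  -0.20     0.75    -0.05    -0.20]
  [  -0.25    -0.35     0.90     0.00]
  [   0.00     0.00    -0.10     0.70]
Compute the cofactors C_ij = (−1)^(i+j)·(3×3 minor ij) of I−A; the adjugate is their transpose:
adj(I−A) = Cᵀ =
  [ 0.453250   0.145250   0.181750   0.203375]
  [ 0.139750   0.382250   0.085500   0.159125]
  [ 0.180250   0.189000   0.353500   0.118375]
  [ 0.025750   0.027000   0.050500   0.363750]
det(I−A) = Σ_j (I−A)_1j·C_1j = (0.70)(0.453250) + (-0.10)(0.139750) + (-0.30)(0.180250) + (-0.25)(0.025750) = 0.2427875
(I − A)⁻¹ = adj(I−A) / det(I−A) ≈
  [   1.8669     0.5983     0.7486     0.8377]
  [   0.5756     1.5744     0.3522     0.6554]
  [   0.7424     0.7785     1.4560     0.4876]
  [   0.1061     0.1112     0.2080     1.4982]
x = (I − A)⁻¹ d = adj(I−A)·d / det(I−A), with det(I−A) = 0.2427875:
  x_1 = (0.453250·150 + 0.145250·175 + 0.181750·55 + 0.203375·150) / 0.2427875 = 133.90875 / 0.2427875 ≈ 551.5
  x_2 = (0.139750·150 + 0.382250·175 + 0.085500·55 + 0.159125·150) / 0.2427875 = 116.4275 / 0.2427875 ≈ 479.5
  x_3 = (0.180250·150 + 0.189000·175 + 0.353500·55 + 0.118375·150) / 0.2427875 = 97.31125 / 0.2427875 ≈ 400.8
  x_4 = (0.025750·150 + 0.027000·175 + 0.050500·55 + 0.363750·150) / 0.2427875 = 65.9275 / 0.2427875 ≈ 271.5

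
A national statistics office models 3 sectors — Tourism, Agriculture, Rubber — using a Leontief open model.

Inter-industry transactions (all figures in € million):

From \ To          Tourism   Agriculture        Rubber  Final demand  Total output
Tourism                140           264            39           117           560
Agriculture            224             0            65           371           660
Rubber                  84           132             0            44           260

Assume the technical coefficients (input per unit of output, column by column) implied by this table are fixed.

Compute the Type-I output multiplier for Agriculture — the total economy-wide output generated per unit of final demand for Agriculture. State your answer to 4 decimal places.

m_2 = 2.7187

Technical coefficients a_ij = z_ij / X_j:
  a_11 = 140/560 = 0.25, a_21 = 224/560 = 0.40, a_31 = 84/560 = 0.15
  a_12 = 264/660 = 0.40, a_22 = 0/660 = 0.00, a_32 = 132/660 = 0.20
  a_13 = 39/260 = 0.15, a_23 = 65/260 = 0.25, a_33 = 0/260 = 0.00
I − A =
  [   0.75    -0.40    -0.15]
  [  -0.40     1.00    -0.25]
  [  -0.15    -0.20     1.00]
Cofactors of I−A, C_ij = (−1)^(i+j)·(minor ij) (rows/columns in the sector order above):
  C_11 = (1.00)(1.00) − (-0.25)(-0.20) = 0.9500
  C_12 = −[(-0.40)(1.00) − (-0.25)(-0.15)] = 0.4375
  C_13 = (-0.40)(-0.20) − (1.00)(-0.15) = 0.2300
  C_21 = −[(-0.40)(1.00) − (-0.15)(-0.20)] = 0.4300
  C_22 = (0.75)(1.00) − (-0.15)(-0.15) = 0.7275
  C_23 = −[(0.75)(-0.20) − (-0.40)(-0.15)] = 0.2100
  C_31 = (-0.40)(-0.25) − (-0.15)(1.00) = 0.2500
  C_32 = −[(0.75)(-0.25) − (-0.15)(-0.40)] = 0.2475
  C_33 = (0.75)(1.00) − (-0.40)(-0.40) = 0.5900
det(I−A) = Σ_j (I−A)_1j·C_1j = (0.75)(0.9500) + (-0.40)(0.4375) + (-0.15)(0.2300) = 0.5030
adj(I−A) = Cᵀ =
  [ 0.9500   0.4300   0.2500]
  [ 0.4375   0.7275   0.2475]
  [ 0.2300   0.2100   0.5900]
(I − A)⁻¹ = adj(I−A) / det(I−A) ≈
  [   1.88867     0.85487     0.49702]
  [   0.86978     1.44632     0.49205]
  [   0.45726     0.41750     1.17296]
The output multiplier for sector j is the column-j sum of the Leontief inverse (I − A)⁻¹ = adj(I−A) / det(I−A).
Column 2 of adj(I−A): (0.4300, 0.7275, 0.2100); det(I−A) = 0.5030.
m_2 = (0.4300 + 0.7275 + 0.2100) / 0.5030 = 1.3675 / 0.5030 ≈ 2.7187.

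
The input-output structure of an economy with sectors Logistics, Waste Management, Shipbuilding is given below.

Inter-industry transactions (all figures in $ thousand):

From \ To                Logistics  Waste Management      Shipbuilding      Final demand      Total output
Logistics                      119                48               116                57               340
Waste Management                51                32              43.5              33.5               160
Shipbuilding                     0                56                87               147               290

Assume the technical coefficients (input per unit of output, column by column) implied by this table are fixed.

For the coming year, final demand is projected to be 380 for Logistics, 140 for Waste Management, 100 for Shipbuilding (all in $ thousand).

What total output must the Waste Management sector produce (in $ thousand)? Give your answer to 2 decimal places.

Technical coefficients a_ij = z_ij / X_j:
  a_11 = 119/340 = 0.35, a_21 = 51/340 = 0.15, a_31 = 0/340 = 0.00
  a_12 = 48/160 = 0.30, a_22 = 32/160 = 0.20, a_32 = 56/160 = 0.35
  a_13 = 116/290 = 0.40, a_23 = 43.5/290 = 0.15, a_33 = 87/290 = 0.30
I − A =
  [   0.65    -0.30    -0.40]
  [  -0.15     0.80    -0.15]
  [   0.00    -0.35     0.70]
Cofactors of I−A, C_ij = (−1)^(i+j)·(minor ij) (rows/columns in the sector order above):
  C_11 = (0.80)(0.70) − (-0.15)(-0.35) = 0.5075
  C_12 = −[(-0.15)(0.70) − (-0.15)(0.00)] = 0.1050
  C_13 = (-0.15)(-0.35) − (0.80)(0.00) = 0.0525
  C_21 = −[(-0.30)(0.70) − (-0.40)(-0.35)] = 0.3500
  C_22 = (0.65)(0.70) − (-0.40)(0.00) = 0.4550
  C_23 = −[(0.65)(-0.35) − (-0.30)(0.00)] = 0.2275
  C_31 = (-0.30)(-0.15) − (-0.40)(0.80) = 0.3650
  C_32 = −[(0.65)(-0.15) − (-0.40)(-0.15)] = 0.1575
  C_33 = (0.65)(0.80) − (-0.30)(-0.15) = 0.4750
det(I−A) = Σ_j (I−A)_1j·C_1j = (0.65)(0.5075) + (-0.30)(0.1050) + (-0.40)(0.0525) = 0.277375
adj(I−A) = Cᵀ =
  [ 0.5075   0.3500   0.3650]
  [ 0.1050   0.4550   0.1575]
  [ 0.0525   0.2275   0.4750]
(I − A)⁻¹ = adj(I−A) / det(I−A) ≈
  [   1.8297     1.2618     1.3159]
  [   0.3785     1.6404     0.5678]
  [   0.1893     0.8202     1.7125]
x = (I − A)⁻¹ d = adj(I−A)·d / det(I−A), with det(I−A) = 0.277375:
  x_1 = (0.5075·380 + 0.3500·140 + 0.3650·100) / 0.277375 = 278.35 / 0.277375 ≈ 1003.52
  x_2 = (0.1050·380 + 0.4550·140 + 0.1575·100) / 0.277375 = 119.35 / 0.277375 ≈ 430.28
  x_3 = (0.0525·380 + 0.2275·140 + 0.4750·100) / 0.277375 = 99.30 / 0.277375 ≈ 358.00

x_2 = 430.28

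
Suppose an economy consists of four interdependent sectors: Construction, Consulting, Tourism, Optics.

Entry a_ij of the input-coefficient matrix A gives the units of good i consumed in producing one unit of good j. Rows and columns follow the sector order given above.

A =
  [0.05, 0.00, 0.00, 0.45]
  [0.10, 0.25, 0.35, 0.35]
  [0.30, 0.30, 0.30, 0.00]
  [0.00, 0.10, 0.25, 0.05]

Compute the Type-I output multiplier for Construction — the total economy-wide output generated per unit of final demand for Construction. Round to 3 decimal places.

m_1 = 2.901

I − A =
  [   0.95     0.00     0.00    -0.45]
  [  -0.10     0.75    -0.35    -0.35]
  [  -0.30    -0.30     0.70     0.00]
  [   0.00    -0.10    -0.25     0.95]
Compute the cofactors C_ij = (−1)^(i+j)·(3×3 minor ij) of I−A; the adjugate is their transpose:
adj(I−A) = Cᵀ =
  [ 0.348250   0.065250   0.100125   0.189000]
  [ 0.192500   0.598000   0.410250   0.311500]
  [ 0.231750   0.284250   0.639125   0.214500]
  [ 0.081250   0.137750   0.211375   0.399000]
det(I−A) = Σ_j (I−A)_1j·C_1j = (0.95)(0.348250) + (0.00)(0.192500) + (0.00)(0.231750) + (-0.45)(0.081250) = 0.294275
(I − A)⁻¹ = adj(I−A) / det(I−A) ≈
  [   1.1834     0.2217     0.3402     0.6423]
  [   0.6542     2.0321     1.3941     1.0585]
  [   0.7875     0.9659     2.1719     0.7289]
  [   0.2761     0.4681     0.7183     1.3559]
The output multiplier for sector j is the column-j sum of the Leontief inverse (I − A)⁻¹ = adj(I−A) / det(I−A).
Column 1 of adj(I−A): (0.348250, 0.192500, 0.231750, 0.081250); det(I−A) = 0.294275.
m_1 = (0.348250 + 0.192500 + 0.231750 + 0.081250) / 0.294275 = 0.85375 / 0.294275 ≈ 2.901.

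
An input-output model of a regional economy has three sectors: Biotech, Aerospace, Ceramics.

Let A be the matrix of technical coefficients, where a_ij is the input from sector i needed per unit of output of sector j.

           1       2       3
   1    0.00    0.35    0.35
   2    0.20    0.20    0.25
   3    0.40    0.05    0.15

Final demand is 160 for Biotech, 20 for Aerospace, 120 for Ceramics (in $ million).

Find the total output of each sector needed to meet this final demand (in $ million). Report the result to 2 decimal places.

I − A =
  [   1.00    -0.35    -0.35]
  [  -0.20     0.80    -0.25]
  [  -0.40    -0.05     0.85]
Cofactors of I−A, C_ij = (−1)^(i+j)·(minor ij) (rows/columns in the sector order above):
  C_11 = (0.80)(0.85) − (-0.25)(-0.05) = 0.6675
  C_12 = −[(-0.20)(0.85) − (-0.25)(-0.40)] = 0.2700
  C_13 = (-0.20)(-0.05) − (0.80)(-0.40) = 0.3300
  C_21 = −[(-0.35)(0.85) − (-0.35)(-0.05)] = 0.3150
  C_22 = (1.00)(0.85) − (-0.35)(-0.40) = 0.7100
  C_23 = −[(1.00)(-0.05) − (-0.35)(-0.40)] = 0.1900
  C_31 = (-0.35)(-0.25) − (-0.35)(0.80) = 0.3675
  C_32 = −[(1.00)(-0.25) − (-0.35)(-0.20)] = 0.3200
  C_33 = (1.00)(0.80) − (-0.35)(-0.20) = 0.7300
det(I−A) = Σ_j (I−A)_1j·C_1j = (1.00)(0.6675) + (-0.35)(0.2700) + (-0.35)(0.3300) = 0.4575
adj(I−A) = Cᵀ =
  [ 0.6675   0.3150   0.3675]
  [ 0.2700   0.7100   0.3200]
  [ 0.3300   0.1900   0.7300]
(I − A)⁻¹ = adj(I−A) / det(I−A) ≈
  [   1.4590     0.6885     0.8033]
  [   0.5902     1.5519     0.6995]
  [   0.7213     0.4153     1.5956]
x = (I − A)⁻¹ d = adj(I−A)·d / det(I−A), with det(I−A) = 0.4575:
  x_1 = (0.6675·160 + 0.3150·20 + 0.3675·120) / 0.4575 = 157.20 / 0.4575 ≈ 343.61
  x_2 = (0.2700·160 + 0.7100·20 + 0.3200·120) / 0.4575 = 95.80 / 0.4575 ≈ 209.40
  x_3 = (0.3300·160 + 0.1900·20 + 0.7300·120) / 0.4575 = 144.20 / 0.4575 ≈ 315.19

x_1 = 343.61, x_2 = 209.40, x_3 = 315.19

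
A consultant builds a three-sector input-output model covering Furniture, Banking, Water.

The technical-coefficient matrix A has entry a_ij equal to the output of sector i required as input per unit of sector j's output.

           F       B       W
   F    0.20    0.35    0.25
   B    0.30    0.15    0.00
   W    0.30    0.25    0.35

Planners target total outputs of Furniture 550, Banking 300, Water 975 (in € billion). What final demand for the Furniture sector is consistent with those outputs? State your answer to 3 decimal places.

I − A =
  [   0.80    -0.35    -0.25]
  [  -0.30     0.85     0.00]
  [  -0.30    -0.25     0.65]
d = (I − A) x:
  d_F = (+0.80)·550 + (-0.35)·300 + (-0.25)·975 = 91.250
  d_B = (-0.30)·550 + (+0.85)·300 + (+0.00)·975 = 90.000
  d_W = (-0.30)·550 + (-0.25)·300 + (+0.65)·975 = 393.750

d_F = 91.250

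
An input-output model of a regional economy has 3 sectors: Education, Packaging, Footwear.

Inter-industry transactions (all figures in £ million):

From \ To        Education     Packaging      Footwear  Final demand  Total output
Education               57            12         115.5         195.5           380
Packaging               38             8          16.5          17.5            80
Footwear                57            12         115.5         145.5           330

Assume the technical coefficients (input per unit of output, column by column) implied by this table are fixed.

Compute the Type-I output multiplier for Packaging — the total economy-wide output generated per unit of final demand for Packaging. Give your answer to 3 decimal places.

m_P = 1.871

Technical coefficients a_ij = z_ij / X_j:
  a_EE = 57/380 = 0.15, a_PE = 38/380 = 0.10, a_FE = 57/380 = 0.15
  a_EP = 12/80 = 0.15, a_PP = 8/80 = 0.10, a_FP = 12/80 = 0.15
  a_EF = 115.5/330 = 0.35, a_PF = 16.5/330 = 0.05, a_FF = 115.5/330 = 0.35
I − A =
  [   0.85    -0.15    -0.35]
  [  -0.10     0.90    -0.05]
  [  -0.15    -0.15     0.65]
Cofactors of I−A, C_ij = (−1)^(i+j)·(minor ij) (rows/columns in the sector order above):
  C_11 = (0.90)(0.65) − (-0.05)(-0.15) = 0.5775
  C_12 = −[(-0.10)(0.65) − (-0.05)(-0.15)] = 0.0725
  C_13 = (-0.10)(-0.15) − (0.90)(-0.15) = 0.1500
  C_21 = −[(-0.15)(0.65) − (-0.35)(-0.15)] = 0.1500
  C_22 = (0.85)(0.65) − (-0.35)(-0.15) = 0.5000
  C_23 = −[(0.85)(-0.15) − (-0.15)(-0.15)] = 0.1500
  C_31 = (-0.15)(-0.05) − (-0.35)(0.90) = 0.3225
  C_32 = −[(0.85)(-0.05) − (-0.35)(-0.10)] = 0.0775
  C_33 = (0.85)(0.90) − (-0.15)(-0.10) = 0.7500
det(I−A) = Σ_j (I−A)_1j·C_1j = (0.85)(0.5775) + (-0.15)(0.0725) + (-0.35)(0.1500) = 0.4275
adj(I−A) = Cᵀ =
  [ 0.5775   0.1500   0.3225]
  [ 0.0725   0.5000   0.0775]
  [ 0.1500   0.1500   0.7500]
(I − A)⁻¹ = adj(I−A) / det(I−A) ≈
  [   1.3509     0.3509     0.7544]
  [   0.1696     1.1696     0.1813]
  [   0.3509     0.3509     1.7544]
The output multiplier for sector j is the column-j sum of the Leontief inverse (I − A)⁻¹ = adj(I−A) / det(I−A).
Column P of adj(I−A): (0.1500, 0.5000, 0.1500); det(I−A) = 0.4275.
m_P = (0.1500 + 0.5000 + 0.1500) / 0.4275 = 0.80 / 0.4275 ≈ 1.871.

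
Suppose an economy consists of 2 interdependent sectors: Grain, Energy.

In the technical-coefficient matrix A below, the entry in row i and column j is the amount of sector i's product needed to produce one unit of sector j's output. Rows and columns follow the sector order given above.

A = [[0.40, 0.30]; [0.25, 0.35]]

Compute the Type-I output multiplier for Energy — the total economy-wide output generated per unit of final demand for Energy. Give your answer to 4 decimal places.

m_2 = 2.8571

I − A =
  [   0.60    -0.30]
  [  -0.25     0.65]
det(I−A) = (0.60)(0.65) − (-0.30)(-0.25) = 0.3150
adj(I−A) = [[0.65, 0.30], [0.25, 0.60]]
(I − A)⁻¹ = adj(I−A) / det(I−A) ≈
  [   2.06349     0.95238]
  [   0.79365     1.90476]
The output multiplier for sector j is the column-j sum of the Leontief inverse (I − A)⁻¹ = adj(I−A) / det(I−A).
Column 2 of adj(I−A): (0.30, 0.60); det(I−A) = 0.3150.
m_2 = (0.30 + 0.60) / 0.3150 = 0.90 / 0.3150 ≈ 2.8571.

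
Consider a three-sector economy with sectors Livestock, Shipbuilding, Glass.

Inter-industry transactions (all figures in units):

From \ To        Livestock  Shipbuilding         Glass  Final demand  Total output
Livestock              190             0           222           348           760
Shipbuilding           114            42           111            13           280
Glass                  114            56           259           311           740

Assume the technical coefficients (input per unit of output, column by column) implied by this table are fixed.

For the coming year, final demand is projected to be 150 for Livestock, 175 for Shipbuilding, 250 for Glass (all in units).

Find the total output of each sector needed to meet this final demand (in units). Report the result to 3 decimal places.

x_L = 442.873, x_S = 391.186, x_G = 607.182

Technical coefficients a_ij = z_ij / X_j:
  a_LL = 190/760 = 0.25, a_SL = 114/760 = 0.15, a_GL = 114/760 = 0.15
  a_LS = 0/280 = 0.00, a_SS = 42/280 = 0.15, a_GS = 56/280 = 0.20
  a_LG = 222/740 = 0.30, a_SG = 111/740 = 0.15, a_GG = 259/740 = 0.35
I − A =
  [   0.75     0.00    -0.30]
  [  -0.15     0.85    -0.15]
  [  -0.15    -0.20     0.65]
Cofactors of I−A, C_ij = (−1)^(i+j)·(minor ij) (rows/columns in the sector order above):
  C_11 = (0.85)(0.65) − (-0.15)(-0.20) = 0.5225
  C_12 = −[(-0.15)(0.65) − (-0.15)(-0.15)] = 0.1200
  C_13 = (-0.15)(-0.20) − (0.85)(-0.15) = 0.1575
  C_21 = −[(0.00)(0.65) − (-0.30)(-0.20)] = 0.0600
  C_22 = (0.75)(0.65) − (-0.30)(-0.15) = 0.4425
  C_23 = −[(0.75)(-0.20) − (0.00)(-0.15)] = 0.1500
  C_31 = (0.00)(-0.15) − (-0.30)(0.85) = 0.2550
  C_32 = −[(0.75)(-0.15) − (-0.30)(-0.15)] = 0.1575
  C_33 = (0.75)(0.85) − (0.00)(-0.15) = 0.6375
det(I−A) = Σ_j (I−A)_1j·C_1j = (0.75)(0.5225) + (0.00)(0.1200) + (-0.30)(0.1575) = 0.344625
adj(I−A) = Cᵀ =
  [ 0.5225   0.0600   0.2550]
  [ 0.1200   0.4425   0.1575]
  [ 0.1575   0.1500   0.6375]
(I − A)⁻¹ = adj(I−A) / det(I−A) ≈
  [   1.5161     0.1741     0.7399]
  [   0.3482     1.2840     0.4570]
  [   0.4570     0.4353     1.8498]
x = (I − A)⁻¹ d = adj(I−A)·d / det(I−A), with det(I−A) = 0.344625:
  x_L = (0.5225·150 + 0.0600·175 + 0.2550·250) / 0.344625 = 152.625 / 0.344625 ≈ 442.873
  x_S = (0.1200·150 + 0.4425·175 + 0.1575·250) / 0.344625 = 134.8125 / 0.344625 ≈ 391.186
  x_G = (0.1575·150 + 0.1500·175 + 0.6375·250) / 0.344625 = 209.25 / 0.344625 ≈ 607.182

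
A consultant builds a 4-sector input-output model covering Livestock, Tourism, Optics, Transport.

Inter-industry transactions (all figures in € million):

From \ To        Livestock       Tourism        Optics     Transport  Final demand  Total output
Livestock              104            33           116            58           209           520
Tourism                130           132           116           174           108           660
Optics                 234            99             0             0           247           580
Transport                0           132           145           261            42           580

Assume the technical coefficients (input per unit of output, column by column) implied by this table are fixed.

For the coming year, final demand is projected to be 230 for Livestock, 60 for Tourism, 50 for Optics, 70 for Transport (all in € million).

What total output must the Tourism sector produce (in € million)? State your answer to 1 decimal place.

x_2 = 463.2

Technical coefficients a_ij = z_ij / X_j:
  a_11 = 104/520 = 0.20, a_21 = 130/520 = 0.25, a_31 = 234/520 = 0.45, a_41 = 0/520 = 0.00
  a_12 = 33/660 = 0.05, a_22 = 132/660 = 0.20, a_32 = 99/660 = 0.15, a_42 = 132/660 = 0.20
  a_13 = 116/580 = 0.20, a_23 = 116/580 = 0.20, a_33 = 0/580 = 0.00, a_43 = 145/580 = 0.25
  a_14 = 58/580 = 0.10, a_24 = 174/580 = 0.30, a_34 = 0/580 = 0.00, a_44 = 261/580 = 0.45
I − A =
  [   0.80    -0.05    -0.20    -0.10]
  [  -0.25     0.80    -0.20    -0.30]
  [  -0.45    -0.15     1.00     0.00]
  [   0.00    -0.20    -0.25     0.55]
Compute the cofactors C_ij = (−1)^(i+j)·(3×3 minor ij) of I−A; the adjugate is their transpose:
adj(I−A) = Cᵀ =
  [ 0.352250   0.067750   0.109250   0.101000]
  [ 0.220750   0.379250   0.181750   0.247000]
  [ 0.191625   0.087375   0.292125   0.082500]
  [ 0.167375   0.177625   0.198875   0.519500]
det(I−A) = Σ_j (I−A)_1j·C_1j = (0.80)(0.352250) + (-0.05)(0.220750) + (-0.20)(0.191625) + (-0.10)(0.167375) = 0.2157
(I − A)⁻¹ = adj(I−A) / det(I−A) ≈
  [   1.6331     0.3141     0.5065     0.4682]
  [   1.0234     1.7582     0.8426     1.1451]
  [   0.8884     0.4051     1.3543     0.3825]
  [   0.7760     0.8235     0.9220     2.4084]
x = (I − A)⁻¹ d = adj(I−A)·d / det(I−A), with det(I−A) = 0.2157:
  x_1 = (0.352250·230 + 0.067750·60 + 0.109250·50 + 0.101000·70) / 0.2157 = 97.615 / 0.2157 ≈ 452.5
  x_2 = (0.220750·230 + 0.379250·60 + 0.181750·50 + 0.247000·70) / 0.2157 = 99.905 / 0.2157 ≈ 463.2
  x_3 = (0.191625·230 + 0.087375·60 + 0.292125·50 + 0.082500·70) / 0.2157 = 69.6975 / 0.2157 ≈ 323.1
  x_4 = (0.167375·230 + 0.177625·60 + 0.198875·50 + 0.519500·70) / 0.2157 = 95.4625 / 0.2157 ≈ 442.6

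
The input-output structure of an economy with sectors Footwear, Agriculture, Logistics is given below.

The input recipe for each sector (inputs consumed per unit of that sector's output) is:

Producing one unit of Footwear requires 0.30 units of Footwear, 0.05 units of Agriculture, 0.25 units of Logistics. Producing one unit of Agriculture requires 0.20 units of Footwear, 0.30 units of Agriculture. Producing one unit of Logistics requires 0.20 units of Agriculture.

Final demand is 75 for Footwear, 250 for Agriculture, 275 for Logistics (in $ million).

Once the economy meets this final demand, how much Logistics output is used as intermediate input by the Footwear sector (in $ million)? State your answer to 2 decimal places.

I − A =
  [   0.70    -0.20     0.00]
  [  -0.05     0.70    -0.20]
  [  -0.25     0.00     1.00]
Cofactors of I−A, C_ij = (−1)^(i+j)·(minor ij) (rows/columns in the sector order above):
  C_11 = (0.70)(1.00) − (-0.20)(0.00) = 0.7000
  C_12 = −[(-0.05)(1.00) − (-0.20)(-0.25)] = 0.1000
  C_13 = (-0.05)(0.00) − (0.70)(-0.25) = 0.1750
  C_21 = −[(-0.20)(1.00) − (0.00)(0.00)] = 0.2000
  C_22 = (0.70)(1.00) − (0.00)(-0.25) = 0.7000
  C_23 = −[(0.70)(0.00) − (-0.20)(-0.25)] = 0.0500
  C_31 = (-0.20)(-0.20) − (0.00)(0.70) = 0.0400
  C_32 = −[(0.70)(-0.20) − (0.00)(-0.05)] = 0.1400
  C_33 = (0.70)(0.70) − (-0.20)(-0.05) = 0.4800
det(I−A) = Σ_j (I−A)_1j·C_1j = (0.70)(0.7000) + (-0.20)(0.1000) + (0.00)(0.1750) = 0.4700
adj(I−A) = Cᵀ =
  [ 0.7000   0.2000   0.0400]
  [ 0.1000   0.7000   0.1400]
  [ 0.1750   0.0500   0.4800]
(I − A)⁻¹ = adj(I−A) / det(I−A) ≈
  [   1.4894     0.4255     0.0851]
  [   0.2128     1.4894     0.2979]
  [   0.3723     0.1064     1.0213]
First solve x = (I − A)⁻¹ d = adj(I−A)·d / det(I−A); in particular x_F = (0.7000·75 + 0.2000·250 + 0.0400·275) / 0.4700 = 113.50 / 0.4700 ≈ 241.4894.
Intermediate flow from L to F: z_LF = a_LF · x_F = 0.25 × 113.50 / 0.4700 = 28.375 / 0.4700 ≈ 60.37.

z_LF = 60.37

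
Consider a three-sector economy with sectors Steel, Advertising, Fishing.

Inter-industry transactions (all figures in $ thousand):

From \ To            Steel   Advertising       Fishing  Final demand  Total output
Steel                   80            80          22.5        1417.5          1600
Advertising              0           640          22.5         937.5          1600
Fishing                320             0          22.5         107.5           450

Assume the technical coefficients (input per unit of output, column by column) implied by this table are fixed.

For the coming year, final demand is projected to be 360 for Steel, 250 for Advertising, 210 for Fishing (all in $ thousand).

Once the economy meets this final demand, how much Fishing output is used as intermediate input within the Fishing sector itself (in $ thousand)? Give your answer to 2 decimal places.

Technical coefficients a_ij = z_ij / X_j:
  a_SS = 80/1600 = 0.05, a_AS = 0/1600 = 0.00, a_FS = 320/1600 = 0.20
  a_SA = 80/1600 = 0.05, a_AA = 640/1600 = 0.40, a_FA = 0/1600 = 0.00
  a_SF = 22.5/450 = 0.05, a_AF = 22.5/450 = 0.05, a_FF = 22.5/450 = 0.05
I − A =
  [   0.95    -0.05    -0.05]
  [   0.00     0.60    -0.05]
  [  -0.20     0.00     0.95]
Cofactors of I−A, C_ij = (−1)^(i+j)·(minor ij) (rows/columns in the sector order above):
  C_11 = (0.60)(0.95) − (-0.05)(0.00) = 0.5700
  C_12 = −[(0.00)(0.95) − (-0.05)(-0.20)] = 0.0100
  C_13 = (0.00)(0.00) − (0.60)(-0.20) = 0.1200
  C_21 = −[(-0.05)(0.95) − (-0.05)(0.00)] = 0.0475
  C_22 = (0.95)(0.95) − (-0.05)(-0.20) = 0.8925
  C_23 = −[(0.95)(0.00) − (-0.05)(-0.20)] = 0.0100
  C_31 = (-0.05)(-0.05) − (-0.05)(0.60) = 0.0325
  C_32 = −[(0.95)(-0.05) − (-0.05)(0.00)] = 0.0475
  C_33 = (0.95)(0.60) − (-0.05)(0.00) = 0.5700
det(I−A) = Σ_j (I−A)_1j·C_1j = (0.95)(0.5700) + (-0.05)(0.0100) + (-0.05)(0.1200) = 0.5350
adj(I−A) = Cᵀ =
  [ 0.5700   0.0475   0.0325]
  [ 0.0100   0.8925   0.0475]
  [ 0.1200   0.0100   0.5700]
(I − A)⁻¹ = adj(I−A) / det(I−A) ≈
  [   1.0654     0.0888     0.0607]
  [   0.0187     1.6682     0.0888]
  [   0.2243     0.0187     1.0654]
First solve x = (I − A)⁻¹ d = adj(I−A)·d / det(I−A); in particular x_F = (0.1200·360 + 0.0100·250 + 0.5700·210) / 0.5350 = 165.40 / 0.5350 ≈ 309.1589.
Intermediate flow from F to F: z_FF = a_FF · x_F = 0.05 × 165.40 / 0.5350 = 8.27 / 0.5350 ≈ 15.46.

z_FF = 15.46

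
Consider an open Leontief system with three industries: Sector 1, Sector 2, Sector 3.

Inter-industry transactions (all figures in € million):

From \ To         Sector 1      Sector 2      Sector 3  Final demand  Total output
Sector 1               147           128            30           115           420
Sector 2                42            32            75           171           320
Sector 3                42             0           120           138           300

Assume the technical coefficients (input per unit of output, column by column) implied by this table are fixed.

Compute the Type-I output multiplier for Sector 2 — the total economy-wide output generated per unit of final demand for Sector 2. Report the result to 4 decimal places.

m_2 = 2.1429

Technical coefficients a_ij = z_ij / X_j:
  a_11 = 147/420 = 0.35, a_21 = 42/420 = 0.10, a_31 = 42/420 = 0.10
  a_12 = 128/320 = 0.40, a_22 = 32/320 = 0.10, a_32 = 0/320 = 0.00
  a_13 = 30/300 = 0.10, a_23 = 75/300 = 0.25, a_33 = 120/300 = 0.40
I − A =
  [   0.65    -0.40    -0.10]
  [  -0.10     0.90    -0.25]
  [  -0.10     0.00     0.60]
Cofactors of I−A, C_ij = (−1)^(i+j)·(minor ij) (rows/columns in the sector order above):
  C_11 = (0.90)(0.60) − (-0.25)(0.00) = 0.5400
  C_12 = −[(-0.10)(0.60) − (-0.25)(-0.10)] = 0.0850
  C_13 = (-0.10)(0.00) − (0.90)(-0.10) = 0.0900
  C_21 = −[(-0.40)(0.60) − (-0.10)(0.00)] = 0.2400
  C_22 = (0.65)(0.60) − (-0.10)(-0.10) = 0.3800
  C_23 = −[(0.65)(0.00) − (-0.40)(-0.10)] = 0.0400
  C_31 = (-0.40)(-0.25) − (-0.10)(0.90) = 0.1900
  C_32 = −[(0.65)(-0.25) − (-0.10)(-0.10)] = 0.1725
  C_33 = (0.65)(0.90) − (-0.40)(-0.10) = 0.5450
det(I−A) = Σ_j (I−A)_1j·C_1j = (0.65)(0.5400) + (-0.40)(0.0850) + (-0.10)(0.0900) = 0.3080
adj(I−A) = Cᵀ =
  [ 0.5400   0.2400   0.1900]
  [ 0.0850   0.3800   0.1725]
  [ 0.0900   0.0400   0.5450]
(I − A)⁻¹ = adj(I−A) / det(I−A) ≈
  [   1.75325     0.77922     0.61688]
  [   0.27597     1.23377     0.56006]
  [   0.29221     0.12987     1.76948]
The output multiplier for sector j is the column-j sum of the Leontief inverse (I − A)⁻¹ = adj(I−A) / det(I−A).
Column 2 of adj(I−A): (0.2400, 0.3800, 0.0400); det(I−A) = 0.3080.
m_2 = (0.2400 + 0.3800 + 0.0400) / 0.3080 = 0.66 / 0.3080 ≈ 2.1429.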